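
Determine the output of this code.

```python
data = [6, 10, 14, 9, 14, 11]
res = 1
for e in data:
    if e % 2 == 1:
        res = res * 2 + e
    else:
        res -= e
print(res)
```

e=6: not odd, res = 1-6 = -5
e=10: not odd, res = (-5)-10 = -15
e=14: not odd, res = (-15)-14 = -29
e=9: odd, res = (-29)*2+9 = -49
e=14: not odd, res = (-49)-14 = -63
e=11: odd, res = (-63)*2+11 = -115

-115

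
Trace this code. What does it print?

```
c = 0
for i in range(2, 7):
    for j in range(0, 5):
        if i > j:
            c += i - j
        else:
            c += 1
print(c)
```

i=2,j=0: 2>0, c = 0+2 = 2
i=2,j=1: 2>1, c = 2+1 = 3
i=2,j=2: not 2>2, c = 3+1 = 4
i=2,j=3: not 2>3, c = 4+1 = 5
i=2,j=4: not 2>4, c = 5+1 = 6
i=3,j=0: 3>0, c = 6+3 = 9
i=3,j=1: 3>1, c = 9+2 = 11
i=3,j=2: 3>2, c = 11+1 = 12
i=3,j=3: not 3>3, c = 12+1 = 13
i=3,j=4: not 3>4, c = 13+1 = 14
i=4,j=0: 4>0, c = 14+4 = 18
i=4,j=1: 4>1, c = 18+3 = 21
i=4,j=2: 4>2, c = 21+2 = 23
i=4,j=3: 4>3, c = 23+1 = 24
i=4,j=4: not 4>4, c = 24+1 = 25
i=5,j=0: 5>0, c = 25+5 = 30
i=5,j=1: 5>1, c = 30+4 = 34
i=5,j=2: 5>2, c = 34+3 = 37
i=5,j=3: 5>3, c = 37+2 = 39
i=5,j=4: 5>4, c = 39+1 = 40
i=6,j=0: 6>0, c = 40+6 = 46
i=6,j=1: 6>1, c = 46+5 = 51
i=6,j=2: 6>2, c = 51+4 = 55
i=6,j=3: 6>3, c = 55+3 = 58
i=6,j=4: 6>4, c = 58+2 = 60

60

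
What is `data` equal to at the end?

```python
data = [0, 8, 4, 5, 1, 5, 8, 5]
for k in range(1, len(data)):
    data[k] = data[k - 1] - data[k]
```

k=1: data[1] = 0-8 = -8 → [0, -8, 4, 5, 1, 5, 8, 5]
k=2: data[2] = (-8)-4 = -12 → [0, -8, -12, 5, 1, 5, 8, 5]
k=3: data[3] = (-12)-5 = -17 → [0, -8, -12, -17, 1, 5, 8, 5]
k=4: data[4] = (-17)-1 = -18 → [0, -8, -12, -17, -18, 5, 8, 5]
k=5: data[5] = (-18)-5 = -23 → [0, -8, -12, -17, -18, -23, 8, 5]
k=6: data[6] = (-23)-8 = -31 → [0, -8, -12, -17, -18, -23, -31, 5]
k=7: data[7] = (-31)-5 = -36 → [0, -8, -12, -17, -18, -23, -31, -36]

[0, -8, -12, -17, -18, -23, -31, -36]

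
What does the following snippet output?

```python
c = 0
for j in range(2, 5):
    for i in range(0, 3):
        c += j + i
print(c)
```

j=2,i=0: c = 0+2 = 2
j=2,i=1: c = 2+3 = 5
j=2,i=2: c = 5+4 = 9
j=3,i=0: c = 9+3 = 12
j=3,i=1: c = 12+4 = 16
j=3,i=2: c = 16+5 = 21
j=4,i=0: c = 21+4 = 25
j=4,i=1: c = 25+5 = 30
j=4,i=2: c = 30+6 = 36

36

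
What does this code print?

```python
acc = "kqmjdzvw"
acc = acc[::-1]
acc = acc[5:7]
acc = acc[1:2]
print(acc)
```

q

reverse → 'wvzdjmqk'
slice [5:7] → 'mq'
slice [1:2] → 'q'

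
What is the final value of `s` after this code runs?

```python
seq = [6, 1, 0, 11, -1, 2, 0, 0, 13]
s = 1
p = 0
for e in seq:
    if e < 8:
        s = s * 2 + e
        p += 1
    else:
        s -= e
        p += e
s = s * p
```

e=6: <8, s = 1*2+6 = 8; p=1
e=1: <8, s = 8*2+1 = 17; p=2
e=0: <8, s = 17*2+0 = 34; p=3
e=11: not <8, s = 34-11 = 23; p=14
e=-1: <8, s = 23*2+(-1) = 45; p=15
e=2: <8, s = 45*2+2 = 92; p=16
e=0: <8, s = 92*2+0 = 184; p=17
e=0: <8, s = 184*2+0 = 368; p=18
e=13: not <8, s = 368-13 = 355; p=31
s*p = 355*31 = 11005

11005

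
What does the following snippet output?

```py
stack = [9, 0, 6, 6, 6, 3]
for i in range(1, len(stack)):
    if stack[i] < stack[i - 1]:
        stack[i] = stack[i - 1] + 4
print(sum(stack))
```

i=1: 0<9, stack[1] = 9+4 = 13 → [9, 13, 6, 6, 6, 3]
i=2: 6<13, stack[2] = 13+4 = 17 → [9, 13, 17, 6, 6, 3]
i=3: 6<17, stack[3] = 17+4 = 21 → [9, 13, 17, 21, 6, 3]
i=4: 6<21, stack[4] = 21+4 = 25 → [9, 13, 17, 21, 25, 3]
i=5: 3<25, stack[5] = 25+4 = 29 → [9, 13, 17, 21, 25, 29]
sum = 114

114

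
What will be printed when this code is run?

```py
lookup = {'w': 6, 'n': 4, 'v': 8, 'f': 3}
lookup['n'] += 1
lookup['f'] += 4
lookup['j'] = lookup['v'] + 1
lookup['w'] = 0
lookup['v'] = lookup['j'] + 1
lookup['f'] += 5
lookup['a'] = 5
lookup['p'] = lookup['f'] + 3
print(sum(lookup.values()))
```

lookup['n'] = 4+1 = 5 → {'w': 6, 'n': 5, 'v': 8, 'f': 3}
lookup['f'] = 3+4 = 7 → {'w': 6, 'n': 5, 'v': 8, 'f': 7}
lookup['j'] = lookup['v']+1 = 9 → {'w': 6, 'n': 5, 'v': 8, 'f': 7, 'j': 9}
lookup['w'] = 0 → {'w': 0, 'n': 5, 'v': 8, 'f': 7, 'j': 9}
lookup['v'] = lookup['j']+1 = 10 → {'w': 0, 'n': 5, 'v': 10, 'f': 7, 'j': 9}
lookup['f'] = 7+5 = 12 → {'w': 0, 'n': 5, 'v': 10, 'f': 12, 'j': 9}
lookup['a'] = 5 → {'w': 0, 'n': 5, 'v': 10, 'f': 12, 'j': 9, 'a': 5}
lookup['p'] = lookup['f']+3 = 15 → {'w': 0, 'n': 5, 'v': 10, 'f': 12, 'j': 9, 'a': 5, 'p': 15}
sum of values = 56

56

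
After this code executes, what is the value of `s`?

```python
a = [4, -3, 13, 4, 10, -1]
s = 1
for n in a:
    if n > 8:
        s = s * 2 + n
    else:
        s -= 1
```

n=4: not >8, s = 1-1 = 0
n=-3: not >8, s = 0-1 = -1
n=13: >8, s = (-1)*2+13 = 11
n=4: not >8, s = 11-1 = 10
n=10: >8, s = 10*2+10 = 30
n=-1: not >8, s = 30-1 = 29

29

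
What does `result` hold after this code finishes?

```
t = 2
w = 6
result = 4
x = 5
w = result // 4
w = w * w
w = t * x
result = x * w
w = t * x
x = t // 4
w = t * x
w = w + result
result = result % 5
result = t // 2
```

1

w = 4//4 = 1
w = 1*1 = 1
w = 2*5 = 10
result = 5*10 = 50
w = 2*5 = 10
x = 2//4 = 0
w = 2*0 = 0
w = 0+50 = 50
result = 50%5 = 0
result = 2//2 = 1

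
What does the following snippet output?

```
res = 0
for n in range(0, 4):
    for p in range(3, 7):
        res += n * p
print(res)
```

n=0,p=3: res = 0+0 = 0
n=0,p=4: res = 0+0 = 0
n=0,p=5: res = 0+0 = 0
n=0,p=6: res = 0+0 = 0
n=1,p=3: res = 0+3 = 3
n=1,p=4: res = 3+4 = 7
n=1,p=5: res = 7+5 = 12
n=1,p=6: res = 12+6 = 18
n=2,p=3: res = 18+6 = 24
n=2,p=4: res = 24+8 = 32
n=2,p=5: res = 32+10 = 42
n=2,p=6: res = 42+12 = 54
n=3,p=3: res = 54+9 = 63
n=3,p=4: res = 63+12 = 75
n=3,p=5: res = 75+15 = 90
n=3,p=6: res = 90+18 = 108

108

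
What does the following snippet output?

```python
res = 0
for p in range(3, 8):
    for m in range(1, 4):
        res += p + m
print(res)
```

p=3,m=1: res = 0+4 = 4
p=3,m=2: res = 4+5 = 9
p=3,m=3: res = 9+6 = 15
p=4,m=1: res = 15+5 = 20
p=4,m=2: res = 20+6 = 26
p=4,m=3: res = 26+7 = 33
p=5,m=1: res = 33+6 = 39
p=5,m=2: res = 39+7 = 46
p=5,m=3: res = 46+8 = 54
p=6,m=1: res = 54+7 = 61
p=6,m=2: res = 61+8 = 69
p=6,m=3: res = 69+9 = 78
p=7,m=1: res = 78+8 = 86
p=7,m=2: res = 86+9 = 95
p=7,m=3: res = 95+10 = 105

105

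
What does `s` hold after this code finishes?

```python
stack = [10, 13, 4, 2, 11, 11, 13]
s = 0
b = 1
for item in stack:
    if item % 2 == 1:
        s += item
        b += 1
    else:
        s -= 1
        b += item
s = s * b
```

item=10: not odd, s = 0-1 = -1; b=11
item=13: odd, s = (-1)+13 = 12; b=12
item=4: not odd, s = 12-1 = 11; b=16
item=2: not odd, s = 11-1 = 10; b=18
item=11: odd, s = 10+11 = 21; b=19
item=11: odd, s = 21+11 = 32; b=20
item=13: odd, s = 32+13 = 45; b=21
s*b = 45*21 = 945

945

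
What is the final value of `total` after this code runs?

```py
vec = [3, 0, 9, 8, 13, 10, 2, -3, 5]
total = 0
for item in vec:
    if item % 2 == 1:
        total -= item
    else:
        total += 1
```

-23

item=3: odd, total = 0-3 = -3
item=0: not odd, total = (-3)+1 = -2
item=9: odd, total = (-2)-9 = -11
item=8: not odd, total = (-11)+1 = -10
item=13: odd, total = (-10)-13 = -23
item=10: not odd, total = (-23)+1 = -22
item=2: not odd, total = (-22)+1 = -21
item=-3: odd, total = (-21)-(-3) = -18
item=5: odd, total = (-18)-5 = -23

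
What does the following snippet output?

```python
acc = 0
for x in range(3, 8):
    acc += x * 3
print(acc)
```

x=3: acc = 0+3*3 = 9
x=4: acc = 9+4*3 = 21
x=5: acc = 21+5*3 = 36
x=6: acc = 36+6*3 = 54
x=7: acc = 54+7*3 = 75

75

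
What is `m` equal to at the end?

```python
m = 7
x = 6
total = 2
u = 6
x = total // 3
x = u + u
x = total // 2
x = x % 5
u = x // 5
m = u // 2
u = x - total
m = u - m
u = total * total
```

x = 2//3 = 0
x = 6+6 = 12
x = 2//2 = 1
x = 1%5 = 1
u = 1//5 = 0
m = 0//2 = 0
u = 1-2 = -1
m = (-1)-0 = -1
u = 2*2 = 4

-1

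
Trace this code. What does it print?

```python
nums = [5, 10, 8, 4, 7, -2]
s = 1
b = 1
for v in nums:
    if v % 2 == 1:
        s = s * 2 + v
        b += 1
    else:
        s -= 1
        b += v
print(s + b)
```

37

v=5: odd, s = 1*2+5 = 7; b=2
v=10: not odd, s = 7-1 = 6; b=12
v=8: not odd, s = 6-1 = 5; b=20
v=4: not odd, s = 5-1 = 4; b=24
v=7: odd, s = 4*2+7 = 15; b=25
v=-2: not odd, s = 15-1 = 14; b=23
s+b = 14+23 = 37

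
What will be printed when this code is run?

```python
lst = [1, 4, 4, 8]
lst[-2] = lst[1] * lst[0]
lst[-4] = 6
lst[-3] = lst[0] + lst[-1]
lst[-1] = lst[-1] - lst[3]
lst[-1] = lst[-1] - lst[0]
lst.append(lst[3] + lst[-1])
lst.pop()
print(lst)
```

[6, 14, 4, -6]

lst[-2] = lst[1]*lst[0] = 4*1 = 4 → [1, 4, 4, 8]
lst[-4] = 6 → [6, 4, 4, 8]
lst[-3] = lst[0]+lst[-1] = 6+8 = 14 → [6, 14, 4, 8]
lst[-1] = lst[-1]-lst[3] = 8-8 = 0 → [6, 14, 4, 0]
lst[-1] = lst[-1]-lst[0] = 0-6 = -6 → [6, 14, 4, -6]
append lst[3]+lst[-1] = (-6)+(-6) = -12 → [6, 14, 4, -6, -12]
pop() removes -12 → [6, 14, 4, -6]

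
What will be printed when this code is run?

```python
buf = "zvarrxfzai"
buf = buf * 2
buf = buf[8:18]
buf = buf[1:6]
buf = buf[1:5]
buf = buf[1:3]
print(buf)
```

repeat ×2 → 'zvarrxfzaizvarrxfzai'
slice [8:18] → 'aizvarrxfz'
slice [1:6] → 'izvar'
slice [1:5] → 'zvar'
slice [1:3] → 'va'

va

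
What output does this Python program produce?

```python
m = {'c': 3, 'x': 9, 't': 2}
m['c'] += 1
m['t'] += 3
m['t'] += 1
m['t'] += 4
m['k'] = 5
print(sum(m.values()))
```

28

m['c'] = 3+1 = 4 → {'c': 4, 'x': 9, 't': 2}
m['t'] = 2+3 = 5 → {'c': 4, 'x': 9, 't': 5}
m['t'] = 5+1 = 6 → {'c': 4, 'x': 9, 't': 6}
m['t'] = 6+4 = 10 → {'c': 4, 'x': 9, 't': 10}
m['k'] = 5 → {'c': 4, 'x': 9, 't': 10, 'k': 5}
sum of values = 28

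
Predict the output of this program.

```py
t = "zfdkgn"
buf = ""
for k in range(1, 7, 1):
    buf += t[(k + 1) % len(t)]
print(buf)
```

k=1: add t[2]='d' → 'd'
k=2: add t[3]='k' → 'dk'
k=3: add t[4]='g' → 'dkg'
k=4: add t[5]='n' → 'dkgn'
k=5: add t[0]='z' → 'dkgnz'
k=6: add t[1]='f' → 'dkgnzf'

dkgnzf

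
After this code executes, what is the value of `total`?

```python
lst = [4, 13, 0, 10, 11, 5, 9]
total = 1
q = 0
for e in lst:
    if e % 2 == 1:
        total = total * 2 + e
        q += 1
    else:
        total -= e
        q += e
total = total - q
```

e=4: not odd, total = 1-4 = -3; q=4
e=13: odd, total = (-3)*2+13 = 7; q=5
e=0: not odd, total = 7-0 = 7; q=5
e=10: not odd, total = 7-10 = -3; q=15
e=11: odd, total = (-3)*2+11 = 5; q=16
e=5: odd, total = 5*2+5 = 15; q=17
e=9: odd, total = 15*2+9 = 39; q=18
total-q = 39-18 = 21

21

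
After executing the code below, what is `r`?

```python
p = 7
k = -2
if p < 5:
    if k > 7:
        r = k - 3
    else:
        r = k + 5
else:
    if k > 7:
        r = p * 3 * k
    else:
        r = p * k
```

p=7, k=-2
p < 5 is False; k > 7 is False
→ r = p * k = -14

-14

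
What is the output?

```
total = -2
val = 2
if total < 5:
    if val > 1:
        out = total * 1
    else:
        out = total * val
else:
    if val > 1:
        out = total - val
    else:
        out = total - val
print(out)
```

-2

total=-2, val=2
total < 5 is True; val > 1 is True
→ out = total * 1 = -2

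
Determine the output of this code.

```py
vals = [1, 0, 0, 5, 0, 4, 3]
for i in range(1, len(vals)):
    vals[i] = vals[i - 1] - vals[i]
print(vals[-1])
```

i=1: vals[1] = 1-0 = 1 → [1, 1, 0, 5, 0, 4, 3]
i=2: vals[2] = 1-0 = 1 → [1, 1, 1, 5, 0, 4, 3]
i=3: vals[3] = 1-5 = -4 → [1, 1, 1, -4, 0, 4, 3]
i=4: vals[4] = (-4)-0 = -4 → [1, 1, 1, -4, -4, 4, 3]
i=5: vals[5] = (-4)-4 = -8 → [1, 1, 1, -4, -4, -8, 3]
i=6: vals[6] = (-8)-3 = -11 → [1, 1, 1, -4, -4, -8, -11]

-11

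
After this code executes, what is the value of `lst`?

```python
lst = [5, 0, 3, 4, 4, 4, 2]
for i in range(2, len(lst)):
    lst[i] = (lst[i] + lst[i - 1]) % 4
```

[5, 0, 3, 3, 3, 3, 1]

i=2: lst[2] = (3+0)%4 = 3 → [5, 0, 3, 4, 4, 4, 2]
i=3: lst[3] = (4+3)%4 = 3 → [5, 0, 3, 3, 4, 4, 2]
i=4: lst[4] = (4+3)%4 = 3 → [5, 0, 3, 3, 3, 4, 2]
i=5: lst[5] = (4+3)%4 = 3 → [5, 0, 3, 3, 3, 3, 2]
i=6: lst[6] = (2+3)%4 = 1 → [5, 0, 3, 3, 3, 3, 1]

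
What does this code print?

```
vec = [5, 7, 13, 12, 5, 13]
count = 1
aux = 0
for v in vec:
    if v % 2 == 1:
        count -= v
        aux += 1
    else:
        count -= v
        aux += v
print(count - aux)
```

-71

v=5: odd, count = 1-5 = -4; aux=1
v=7: odd, count = (-4)-7 = -11; aux=2
v=13: odd, count = (-11)-13 = -24; aux=3
v=12: not odd, count = (-24)-12 = -36; aux=15
v=5: odd, count = (-36)-5 = -41; aux=16
v=13: odd, count = (-41)-13 = -54; aux=17
count-aux = (-54)-17 = -71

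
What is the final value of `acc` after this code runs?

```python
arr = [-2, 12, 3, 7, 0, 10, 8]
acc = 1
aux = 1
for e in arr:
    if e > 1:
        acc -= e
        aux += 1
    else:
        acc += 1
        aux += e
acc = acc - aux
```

e=-2: not >1, acc = 1+1 = 2; aux=-1
e=12: >1, acc = 2-12 = -10; aux=0
e=3: >1, acc = (-10)-3 = -13; aux=1
e=7: >1, acc = (-13)-7 = -20; aux=2
e=0: not >1, acc = (-20)+1 = -19; aux=2
e=10: >1, acc = (-19)-10 = -29; aux=3
e=8: >1, acc = (-29)-8 = -37; aux=4
acc-aux = (-37)-4 = -41

-41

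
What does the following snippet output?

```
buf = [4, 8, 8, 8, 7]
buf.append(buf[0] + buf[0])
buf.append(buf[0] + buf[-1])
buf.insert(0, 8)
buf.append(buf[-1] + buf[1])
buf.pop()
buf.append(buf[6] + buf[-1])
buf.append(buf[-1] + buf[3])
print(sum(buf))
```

append buf[0]+buf[0] = 4+4 = 8 → [4, 8, 8, 8, 7, 8]
append buf[0]+buf[-1] = 4+8 = 12 → [4, 8, 8, 8, 7, 8, 12]
insert 8 at 0 → [8, 4, 8, 8, 8, 7, 8, 12]
append buf[-1]+buf[1] = 12+4 = 16 → [8, 4, 8, 8, 8, 7, 8, 12, 16]
pop() removes 16 → [8, 4, 8, 8, 8, 7, 8, 12]
append buf[6]+buf[-1] = 8+12 = 20 → [8, 4, 8, 8, 8, 7, 8, 12, 20]
append buf[-1]+buf[3] = 20+8 = 28 → [8, 4, 8, 8, 8, 7, 8, 12, 20, 28]
sum = 111

111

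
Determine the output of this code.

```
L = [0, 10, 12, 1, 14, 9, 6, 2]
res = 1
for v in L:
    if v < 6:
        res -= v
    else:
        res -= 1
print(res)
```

-7

v=0: <6, res = 1-0 = 1
v=10: not <6, res = 1-1 = 0
v=12: not <6, res = 0-1 = -1
v=1: <6, res = (-1)-1 = -2
v=14: not <6, res = (-2)-1 = -3
v=9: not <6, res = (-3)-1 = -4
v=6: not <6, res = (-4)-1 = -5
v=2: <6, res = (-5)-2 = -7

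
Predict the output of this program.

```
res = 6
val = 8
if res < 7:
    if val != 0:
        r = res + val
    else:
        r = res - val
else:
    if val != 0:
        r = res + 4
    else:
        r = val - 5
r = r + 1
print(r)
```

res=6, val=8
res < 7 is True; val != 0 is True
→ r = res + val = 14
r = 14+1 = 15

15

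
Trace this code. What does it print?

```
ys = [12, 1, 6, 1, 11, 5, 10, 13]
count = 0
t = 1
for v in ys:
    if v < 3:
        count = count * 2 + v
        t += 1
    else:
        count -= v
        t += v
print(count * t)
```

-5760

v=12: not <3, count = 0-12 = -12; t=13
v=1: <3, count = (-12)*2+1 = -23; t=14
v=6: not <3, count = (-23)-6 = -29; t=20
v=1: <3, count = (-29)*2+1 = -57; t=21
v=11: not <3, count = (-57)-11 = -68; t=32
v=5: not <3, count = (-68)-5 = -73; t=37
v=10: not <3, count = (-73)-10 = -83; t=47
v=13: not <3, count = (-83)-13 = -96; t=60
count*t = (-96)*60 = -5760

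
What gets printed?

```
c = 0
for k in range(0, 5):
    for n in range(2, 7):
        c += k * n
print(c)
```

k=0,n=2: c = 0+0 = 0
k=0,n=3: c = 0+0 = 0
k=0,n=4: c = 0+0 = 0
k=0,n=5: c = 0+0 = 0
k=0,n=6: c = 0+0 = 0
k=1,n=2: c = 0+2 = 2
k=1,n=3: c = 2+3 = 5
k=1,n=4: c = 5+4 = 9
k=1,n=5: c = 9+5 = 14
k=1,n=6: c = 14+6 = 20
k=2,n=2: c = 20+4 = 24
k=2,n=3: c = 24+6 = 30
k=2,n=4: c = 30+8 = 38
k=2,n=5: c = 38+10 = 48
k=2,n=6: c = 48+12 = 60
k=3,n=2: c = 60+6 = 66
k=3,n=3: c = 66+9 = 75
k=3,n=4: c = 75+12 = 87
k=3,n=5: c = 87+15 = 102
k=3,n=6: c = 102+18 = 120
k=4,n=2: c = 120+8 = 128
k=4,n=3: c = 128+12 = 140
k=4,n=4: c = 140+16 = 156
k=4,n=5: c = 156+20 = 176
k=4,n=6: c = 176+24 = 200

200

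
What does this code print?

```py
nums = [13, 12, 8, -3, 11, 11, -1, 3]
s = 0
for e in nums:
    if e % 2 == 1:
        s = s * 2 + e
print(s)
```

e=13: odd, s = 0*2+13 = 13
e=12: not odd
e=8: not odd
e=-3: odd, s = 13*2+(-3) = 23
e=11: odd, s = 23*2+11 = 57
e=11: odd, s = 57*2+11 = 125
e=-1: odd, s = 125*2+(-1) = 249
e=3: odd, s = 249*2+3 = 501

501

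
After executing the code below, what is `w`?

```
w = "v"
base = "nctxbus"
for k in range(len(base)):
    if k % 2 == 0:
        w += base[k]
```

k=0: add 'n' → 'vn'
k=1: skip
k=2: add 't' → 'vnt'
k=3: skip
k=4: add 'b' → 'vntb'
k=5: skip
k=6: add 's' → 'vntbs'

'vntbs'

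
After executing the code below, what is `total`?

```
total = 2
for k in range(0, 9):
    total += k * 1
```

k=0: total = 2+0*1 = 2
k=1: total = 2+1*1 = 3
k=2: total = 3+2*1 = 5
k=3: total = 5+3*1 = 8
k=4: total = 8+4*1 = 12
k=5: total = 12+5*1 = 17
k=6: total = 17+6*1 = 23
k=7: total = 23+7*1 = 30
k=8: total = 30+8*1 = 38

38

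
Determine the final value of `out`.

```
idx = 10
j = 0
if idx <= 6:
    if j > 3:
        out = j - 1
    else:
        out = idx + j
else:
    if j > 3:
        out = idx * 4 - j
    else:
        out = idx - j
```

idx=10, j=0
idx <= 6 is False; j > 3 is False
→ out = idx - j = 10

10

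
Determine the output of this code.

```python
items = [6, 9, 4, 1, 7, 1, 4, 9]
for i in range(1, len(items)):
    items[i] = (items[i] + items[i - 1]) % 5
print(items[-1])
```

i=1: items[1] = (9+6)%5 = 0 → [6, 0, 4, 1, 7, 1, 4, 9]
i=2: items[2] = (4+0)%5 = 4 → [6, 0, 4, 1, 7, 1, 4, 9]
i=3: items[3] = (1+4)%5 = 0 → [6, 0, 4, 0, 7, 1, 4, 9]
i=4: items[4] = (7+0)%5 = 2 → [6, 0, 4, 0, 2, 1, 4, 9]
i=5: items[5] = (1+2)%5 = 3 → [6, 0, 4, 0, 2, 3, 4, 9]
i=6: items[6] = (4+3)%5 = 2 → [6, 0, 4, 0, 2, 3, 2, 9]
i=7: items[7] = (9+2)%5 = 1 → [6, 0, 4, 0, 2, 3, 2, 1]

1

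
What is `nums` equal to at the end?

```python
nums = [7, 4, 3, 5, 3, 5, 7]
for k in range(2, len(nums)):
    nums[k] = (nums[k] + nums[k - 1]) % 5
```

k=2: nums[2] = (3+4)%5 = 2 → [7, 4, 2, 5, 3, 5, 7]
k=3: nums[3] = (5+2)%5 = 2 → [7, 4, 2, 2, 3, 5, 7]
k=4: nums[4] = (3+2)%5 = 0 → [7, 4, 2, 2, 0, 5, 7]
k=5: nums[5] = (5+0)%5 = 0 → [7, 4, 2, 2, 0, 0, 7]
k=6: nums[6] = (7+0)%5 = 2 → [7, 4, 2, 2, 0, 0, 2]

[7, 4, 2, 2, 0, 0, 2]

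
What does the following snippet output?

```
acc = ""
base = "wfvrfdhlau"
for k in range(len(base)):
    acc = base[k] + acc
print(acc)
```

ualhdfrvfw

k=0: prepend 'w' → 'w'
k=1: prepend 'f' → 'fw'
k=2: prepend 'v' → 'vfw'
k=3: prepend 'r' → 'rvfw'
k=4: prepend 'f' → 'frvfw'
k=5: prepend 'd' → 'dfrvfw'
k=6: prepend 'h' → 'hdfrvfw'
k=7: prepend 'l' → 'lhdfrvfw'
k=8: prepend 'a' → 'alhdfrvfw'
k=9: prepend 'u' → 'ualhdfrvfw'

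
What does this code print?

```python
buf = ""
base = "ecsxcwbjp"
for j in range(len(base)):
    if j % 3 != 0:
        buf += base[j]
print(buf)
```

cscwjp

j=0: skip
j=1: add 'c' → 'c'
j=2: add 's' → 'cs'
j=3: skip
j=4: add 'c' → 'csc'
j=5: add 'w' → 'cscw'
j=6: skip
j=7: add 'j' → 'cscwj'
j=8: add 'p' → 'cscwjp'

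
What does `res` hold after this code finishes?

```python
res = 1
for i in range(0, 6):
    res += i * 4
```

i=0: res = 1+0*4 = 1
i=1: res = 1+1*4 = 5
i=2: res = 5+2*4 = 13
i=3: res = 13+3*4 = 25
i=4: res = 25+4*4 = 41
i=5: res = 41+5*4 = 61

61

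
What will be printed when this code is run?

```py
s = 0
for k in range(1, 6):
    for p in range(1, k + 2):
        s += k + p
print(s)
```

k=1,p=1: s = 0+2 = 2
k=1,p=2: s = 2+3 = 5
k=2,p=1: s = 5+3 = 8
k=2,p=2: s = 8+4 = 12
k=2,p=3: s = 12+5 = 17
k=3,p=1: s = 17+4 = 21
k=3,p=2: s = 21+5 = 26
k=3,p=3: s = 26+6 = 32
k=3,p=4: s = 32+7 = 39
k=4,p=1: s = 39+5 = 44
k=4,p=2: s = 44+6 = 50
k=4,p=3: s = 50+7 = 57
k=4,p=4: s = 57+8 = 65
k=4,p=5: s = 65+9 = 74
k=5,p=1: s = 74+6 = 80
k=5,p=2: s = 80+7 = 87
k=5,p=3: s = 87+8 = 95
k=5,p=4: s = 95+9 = 104
k=5,p=5: s = 104+10 = 114
k=5,p=6: s = 114+11 = 125

125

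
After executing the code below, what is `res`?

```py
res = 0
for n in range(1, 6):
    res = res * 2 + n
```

57

n=1: res = 0*2+1 = 1
n=2: res = 1*2+2 = 4
n=3: res = 4*2+3 = 11
n=4: res = 11*2+4 = 26
n=5: res = 26*2+5 = 57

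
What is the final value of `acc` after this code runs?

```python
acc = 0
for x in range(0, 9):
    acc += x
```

36

x=0: acc = 0+0 = 0
x=1: acc = 0+1 = 1
x=2: acc = 1+2 = 3
x=3: acc = 3+3 = 6
x=4: acc = 6+4 = 10
x=5: acc = 10+5 = 15
x=6: acc = 15+6 = 21
x=7: acc = 21+7 = 28
x=8: acc = 28+8 = 36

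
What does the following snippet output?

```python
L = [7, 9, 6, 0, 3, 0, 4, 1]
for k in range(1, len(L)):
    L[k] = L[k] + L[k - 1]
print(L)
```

[7, 16, 22, 22, 25, 25, 29, 30]

k=1: L[1] = 9+7 = 16 → [7, 16, 6, 0, 3, 0, 4, 1]
k=2: L[2] = 6+16 = 22 → [7, 16, 22, 0, 3, 0, 4, 1]
k=3: L[3] = 0+22 = 22 → [7, 16, 22, 22, 3, 0, 4, 1]
k=4: L[4] = 3+22 = 25 → [7, 16, 22, 22, 25, 0, 4, 1]
k=5: L[5] = 0+25 = 25 → [7, 16, 22, 22, 25, 25, 4, 1]
k=6: L[6] = 4+25 = 29 → [7, 16, 22, 22, 25, 25, 29, 1]
k=7: L[7] = 1+29 = 30 → [7, 16, 22, 22, 25, 25, 29, 30]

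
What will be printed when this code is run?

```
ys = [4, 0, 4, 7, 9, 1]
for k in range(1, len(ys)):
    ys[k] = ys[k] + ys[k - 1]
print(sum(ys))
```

80

k=1: ys[1] = 0+4 = 4 → [4, 4, 4, 7, 9, 1]
k=2: ys[2] = 4+4 = 8 → [4, 4, 8, 7, 9, 1]
k=3: ys[3] = 7+8 = 15 → [4, 4, 8, 15, 9, 1]
k=4: ys[4] = 9+15 = 24 → [4, 4, 8, 15, 24, 1]
k=5: ys[5] = 1+24 = 25 → [4, 4, 8, 15, 24, 25]
sum = 80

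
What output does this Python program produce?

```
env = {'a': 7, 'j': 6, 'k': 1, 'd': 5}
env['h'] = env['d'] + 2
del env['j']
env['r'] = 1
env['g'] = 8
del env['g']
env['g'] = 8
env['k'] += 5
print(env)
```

env['h'] = env['d']+2 = 7 → {'a': 7, 'j': 6, 'k': 1, 'd': 5, 'h': 7}
del 'j' → {'a': 7, 'k': 1, 'd': 5, 'h': 7}
env['r'] = 1 → {'a': 7, 'k': 1, 'd': 5, 'h': 7, 'r': 1}
env['g'] = 8 → {'a': 7, 'k': 1, 'd': 5, 'h': 7, 'r': 1, 'g': 8}
del 'g' → {'a': 7, 'k': 1, 'd': 5, 'h': 7, 'r': 1}
env['g'] = 8 → {'a': 7, 'k': 1, 'd': 5, 'h': 7, 'r': 1, 'g': 8}
env['k'] = 1+5 = 6 → {'a': 7, 'k': 6, 'd': 5, 'h': 7, 'r': 1, 'g': 8}

{'a': 7, 'k': 6, 'd': 5, 'h': 7, 'r': 1, 'g': 8}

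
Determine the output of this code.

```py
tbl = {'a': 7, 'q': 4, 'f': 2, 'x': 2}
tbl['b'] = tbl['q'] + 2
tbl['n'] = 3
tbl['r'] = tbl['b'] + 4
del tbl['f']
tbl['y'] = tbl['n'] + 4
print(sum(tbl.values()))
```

39

tbl['b'] = tbl['q']+2 = 6 → {'a': 7, 'q': 4, 'f': 2, 'x': 2, 'b': 6}
tbl['n'] = 3 → {'a': 7, 'q': 4, 'f': 2, 'x': 2, 'b': 6, 'n': 3}
tbl['r'] = tbl['b']+4 = 10 → {'a': 7, 'q': 4, 'f': 2, 'x': 2, 'b': 6, 'n': 3, 'r': 10}
del 'f' → {'a': 7, 'q': 4, 'x': 2, 'b': 6, 'n': 3, 'r': 10}
tbl['y'] = tbl['n']+4 = 7 → {'a': 7, 'q': 4, 'x': 2, 'b': 6, 'n': 3, 'r': 10, 'y': 7}
sum of values = 39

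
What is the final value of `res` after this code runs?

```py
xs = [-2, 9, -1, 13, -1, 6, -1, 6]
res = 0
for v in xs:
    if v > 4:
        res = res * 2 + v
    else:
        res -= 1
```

112

v=-2: not >4, res = 0-1 = -1
v=9: >4, res = (-1)*2+9 = 7
v=-1: not >4, res = 7-1 = 6
v=13: >4, res = 6*2+13 = 25
v=-1: not >4, res = 25-1 = 24
v=6: >4, res = 24*2+6 = 54
v=-1: not >4, res = 54-1 = 53
v=6: >4, res = 53*2+6 = 112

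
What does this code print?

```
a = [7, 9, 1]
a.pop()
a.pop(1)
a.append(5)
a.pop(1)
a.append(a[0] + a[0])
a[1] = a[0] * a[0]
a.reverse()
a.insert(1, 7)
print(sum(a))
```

63

pop() removes 1 → [7, 9]
pop(1) removes 9 → [7]
append 5 → [7, 5]
pop(1) removes 5 → [7]
append a[0]+a[0] = 7+7 = 14 → [7, 14]
a[1] = a[0]*a[0] = 7*7 = 49 → [7, 49]
reverse → [49, 7]
insert 7 at 1 → [49, 7, 7]
sum = 63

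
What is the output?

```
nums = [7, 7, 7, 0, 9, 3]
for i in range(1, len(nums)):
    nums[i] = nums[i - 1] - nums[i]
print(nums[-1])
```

i=1: nums[1] = 7-7 = 0 → [7, 0, 7, 0, 9, 3]
i=2: nums[2] = 0-7 = -7 → [7, 0, -7, 0, 9, 3]
i=3: nums[3] = (-7)-0 = -7 → [7, 0, -7, -7, 9, 3]
i=4: nums[4] = (-7)-9 = -16 → [7, 0, -7, -7, -16, 3]
i=5: nums[5] = (-16)-3 = -19 → [7, 0, -7, -7, -16, -19]

-19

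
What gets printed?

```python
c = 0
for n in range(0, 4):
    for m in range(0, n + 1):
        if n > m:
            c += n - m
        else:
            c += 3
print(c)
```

n=0,m=0: not 0>0, c = 0+3 = 3
n=1,m=0: 1>0, c = 3+1 = 4
n=1,m=1: not 1>1, c = 4+3 = 7
n=2,m=0: 2>0, c = 7+2 = 9
n=2,m=1: 2>1, c = 9+1 = 10
n=2,m=2: not 2>2, c = 10+3 = 13
n=3,m=0: 3>0, c = 13+3 = 16
n=3,m=1: 3>1, c = 16+2 = 18
n=3,m=2: 3>2, c = 18+1 = 19
n=3,m=3: not 3>3, c = 19+3 = 22

22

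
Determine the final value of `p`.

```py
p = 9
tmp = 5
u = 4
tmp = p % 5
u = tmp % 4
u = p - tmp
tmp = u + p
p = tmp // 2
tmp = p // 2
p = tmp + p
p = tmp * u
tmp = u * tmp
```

15

tmp = 9%5 = 4
u = 4%4 = 0
u = 9-4 = 5
tmp = 5+9 = 14
p = 14//2 = 7
tmp = 7//2 = 3
p = 3+7 = 10
p = 3*5 = 15
tmp = 5*3 = 15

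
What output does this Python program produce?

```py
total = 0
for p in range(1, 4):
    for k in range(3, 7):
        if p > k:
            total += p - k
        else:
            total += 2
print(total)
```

p=1,k=3: not 1>3, total = 0+2 = 2
p=1,k=4: not 1>4, total = 2+2 = 4
p=1,k=5: not 1>5, total = 4+2 = 6
p=1,k=6: not 1>6, total = 6+2 = 8
p=2,k=3: not 2>3, total = 8+2 = 10
p=2,k=4: not 2>4, total = 10+2 = 12
p=2,k=5: not 2>5, total = 12+2 = 14
p=2,k=6: not 2>6, total = 14+2 = 16
p=3,k=3: not 3>3, total = 16+2 = 18
p=3,k=4: not 3>4, total = 18+2 = 20
p=3,k=5: not 3>5, total = 20+2 = 22
p=3,k=6: not 3>6, total = 22+2 = 24

24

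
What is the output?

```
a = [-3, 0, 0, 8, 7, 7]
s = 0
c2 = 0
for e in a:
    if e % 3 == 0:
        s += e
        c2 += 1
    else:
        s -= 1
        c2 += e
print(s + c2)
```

e=-3: %3==0, s = 0+(-3) = -3; c2=1
e=0: %3==0, s = (-3)+0 = -3; c2=2
e=0: %3==0, s = (-3)+0 = -3; c2=3
e=8: not %3==0, s = (-3)-1 = -4; c2=11
e=7: not %3==0, s = (-4)-1 = -5; c2=18
e=7: not %3==0, s = (-5)-1 = -6; c2=25
s+c2 = (-6)+25 = 19

19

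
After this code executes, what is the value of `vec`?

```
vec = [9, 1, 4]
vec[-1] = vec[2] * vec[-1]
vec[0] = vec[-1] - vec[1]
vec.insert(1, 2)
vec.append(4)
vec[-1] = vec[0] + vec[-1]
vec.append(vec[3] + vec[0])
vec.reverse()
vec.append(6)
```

[31, 19, 16, 1, 2, 15, 6]

vec[-1] = vec[2]*vec[-1] = 4*4 = 16 → [9, 1, 16]
vec[0] = vec[-1]-vec[1] = 16-1 = 15 → [15, 1, 16]
insert 2 at 1 → [15, 2, 1, 16]
append 4 → [15, 2, 1, 16, 4]
vec[-1] = vec[0]+vec[-1] = 15+4 = 19 → [15, 2, 1, 16, 19]
append vec[3]+vec[0] = 16+15 = 31 → [15, 2, 1, 16, 19, 31]
reverse → [31, 19, 16, 1, 2, 15]
append 6 → [31, 19, 16, 1, 2, 15, 6]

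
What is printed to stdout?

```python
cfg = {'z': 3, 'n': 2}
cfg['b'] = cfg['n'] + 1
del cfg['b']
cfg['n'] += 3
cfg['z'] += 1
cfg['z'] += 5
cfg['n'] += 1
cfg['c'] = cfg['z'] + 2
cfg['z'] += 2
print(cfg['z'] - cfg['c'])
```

cfg['b'] = cfg['n']+1 = 3 → {'z': 3, 'n': 2, 'b': 3}
del 'b' → {'z': 3, 'n': 2}
cfg['n'] = 2+3 = 5 → {'z': 3, 'n': 5}
cfg['z'] = 3+1 = 4 → {'z': 4, 'n': 5}
cfg['z'] = 4+5 = 9 → {'z': 9, 'n': 5}
cfg['n'] = 5+1 = 6 → {'z': 9, 'n': 6}
cfg['c'] = cfg['z']+2 = 11 → {'z': 9, 'n': 6, 'c': 11}
cfg['z'] = 9+2 = 11 → {'z': 11, 'n': 6, 'c': 11}
cfg['z']-cfg['c'] = 11-11 = 0

0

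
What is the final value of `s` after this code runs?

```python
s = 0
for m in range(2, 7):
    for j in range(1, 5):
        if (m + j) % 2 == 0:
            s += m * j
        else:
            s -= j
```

m=2,j=1: odd sum, s = 0-1 = -1
m=2,j=2: even sum, s = (-1)+4 = 3
m=2,j=3: odd sum, s = 3-3 = 0
m=2,j=4: even sum, s = 0+8 = 8
m=3,j=1: even sum, s = 8+3 = 11
m=3,j=2: odd sum, s = 11-2 = 9
m=3,j=3: even sum, s = 9+9 = 18
m=3,j=4: odd sum, s = 18-4 = 14
m=4,j=1: odd sum, s = 14-1 = 13
m=4,j=2: even sum, s = 13+8 = 21
m=4,j=3: odd sum, s = 21-3 = 18
m=4,j=4: even sum, s = 18+16 = 34
m=5,j=1: even sum, s = 34+5 = 39
m=5,j=2: odd sum, s = 39-2 = 37
m=5,j=3: even sum, s = 37+15 = 52
m=5,j=4: odd sum, s = 52-4 = 48
m=6,j=1: odd sum, s = 48-1 = 47
m=6,j=2: even sum, s = 47+12 = 59
m=6,j=3: odd sum, s = 59-3 = 56
m=6,j=4: even sum, s = 56+24 = 80

80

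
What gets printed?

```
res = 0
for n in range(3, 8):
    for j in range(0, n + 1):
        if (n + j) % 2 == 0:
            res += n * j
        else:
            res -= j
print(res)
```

n=3,j=0: odd sum, res = 0-0 = 0
n=3,j=1: even sum, res = 0+3 = 3
n=3,j=2: odd sum, res = 3-2 = 1
n=3,j=3: even sum, res = 1+9 = 10
n=4,j=0: even sum, res = 10+0 = 10
n=4,j=1: odd sum, res = 10-1 = 9
n=4,j=2: even sum, res = 9+8 = 17
n=4,j=3: odd sum, res = 17-3 = 14
n=4,j=4: even sum, res = 14+16 = 30
n=5,j=0: odd sum, res = 30-0 = 30
n=5,j=1: even sum, res = 30+5 = 35
n=5,j=2: odd sum, res = 35-2 = 33
n=5,j=3: even sum, res = 33+15 = 48
n=5,j=4: odd sum, res = 48-4 = 44
n=5,j=5: even sum, res = 44+25 = 69
n=6,j=0: even sum, res = 69+0 = 69
n=6,j=1: odd sum, res = 69-1 = 68
n=6,j=2: even sum, res = 68+12 = 80
n=6,j=3: odd sum, res = 80-3 = 77
n=6,j=4: even sum, res = 77+24 = 101
n=6,j=5: odd sum, res = 101-5 = 96
n=6,j=6: even sum, res = 96+36 = 132
n=7,j=0: odd sum, res = 132-0 = 132
n=7,j=1: even sum, res = 132+7 = 139
n=7,j=2: odd sum, res = 139-2 = 137
n=7,j=3: even sum, res = 137+21 = 158
n=7,j=4: odd sum, res = 158-4 = 154
n=7,j=5: even sum, res = 154+35 = 189
n=7,j=6: odd sum, res = 189-6 = 183
n=7,j=7: even sum, res = 183+49 = 232

232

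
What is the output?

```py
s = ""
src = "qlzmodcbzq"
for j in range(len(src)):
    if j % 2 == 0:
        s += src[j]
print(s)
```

qzocz

j=0: add 'q' → 'q'
j=1: skip
j=2: add 'z' → 'qz'
j=3: skip
j=4: add 'o' → 'qzo'
j=5: skip
j=6: add 'c' → 'qzoc'
j=7: skip
j=8: add 'z' → 'qzocz'
j=9: skip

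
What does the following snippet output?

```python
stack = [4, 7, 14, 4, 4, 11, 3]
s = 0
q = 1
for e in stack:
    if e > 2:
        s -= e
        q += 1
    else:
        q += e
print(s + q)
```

e=4: >2, s = 0-4 = -4; q=2
e=7: >2, s = (-4)-7 = -11; q=3
e=14: >2, s = (-11)-14 = -25; q=4
e=4: >2, s = (-25)-4 = -29; q=5
e=4: >2, s = (-29)-4 = -33; q=6
e=11: >2, s = (-33)-11 = -44; q=7
e=3: >2, s = (-44)-3 = -47; q=8
s+q = (-47)+8 = -39

-39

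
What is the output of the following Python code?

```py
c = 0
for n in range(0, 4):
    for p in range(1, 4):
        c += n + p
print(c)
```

n=0,p=1: c = 0+1 = 1
n=0,p=2: c = 1+2 = 3
n=0,p=3: c = 3+3 = 6
n=1,p=1: c = 6+2 = 8
n=1,p=2: c = 8+3 = 11
n=1,p=3: c = 11+4 = 15
n=2,p=1: c = 15+3 = 18
n=2,p=2: c = 18+4 = 22
n=2,p=3: c = 22+5 = 27
n=3,p=1: c = 27+4 = 31
n=3,p=2: c = 31+5 = 36
n=3,p=3: c = 36+6 = 42

42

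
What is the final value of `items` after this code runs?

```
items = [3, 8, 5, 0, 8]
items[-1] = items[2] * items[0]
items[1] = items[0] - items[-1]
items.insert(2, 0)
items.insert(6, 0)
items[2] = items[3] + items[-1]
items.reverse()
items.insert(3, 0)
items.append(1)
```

items[-1] = items[2]*items[0] = 5*3 = 15 → [3, 8, 5, 0, 15]
items[1] = items[0]-items[-1] = 3-15 = -12 → [3, -12, 5, 0, 15]
insert 0 at 2 → [3, -12, 0, 5, 0, 15]
insert 0 at 6 → [3, -12, 0, 5, 0, 15, 0]
items[2] = items[3]+items[-1] = 5+0 = 5 → [3, -12, 5, 5, 0, 15, 0]
reverse → [0, 15, 0, 5, 5, -12, 3]
insert 0 at 3 → [0, 15, 0, 0, 5, 5, -12, 3]
append 1 → [0, 15, 0, 0, 5, 5, -12, 3, 1]

[0, 15, 0, 0, 5, 5, -12, 3, 1]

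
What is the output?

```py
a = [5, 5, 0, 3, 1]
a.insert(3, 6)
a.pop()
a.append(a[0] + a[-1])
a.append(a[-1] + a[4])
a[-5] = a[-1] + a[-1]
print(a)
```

insert 6 at 3 → [5, 5, 0, 6, 3, 1]
pop() removes 1 → [5, 5, 0, 6, 3]
append a[0]+a[-1] = 5+3 = 8 → [5, 5, 0, 6, 3, 8]
append a[-1]+a[4] = 8+3 = 11 → [5, 5, 0, 6, 3, 8, 11]
a[-5] = a[-1]+a[-1] = 11+11 = 22 → [5, 5, 22, 6, 3, 8, 11]

[5, 5, 22, 6, 3, 8, 11]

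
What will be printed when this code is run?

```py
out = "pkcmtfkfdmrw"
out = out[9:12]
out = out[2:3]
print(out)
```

w

slice [9:12] → 'mrw'
slice [2:3] → 'w'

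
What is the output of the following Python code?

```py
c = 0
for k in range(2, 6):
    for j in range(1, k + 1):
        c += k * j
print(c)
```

k=2,j=1: c = 0+2 = 2
k=2,j=2: c = 2+4 = 6
k=3,j=1: c = 6+3 = 9
k=3,j=2: c = 9+6 = 15
k=3,j=3: c = 15+9 = 24
k=4,j=1: c = 24+4 = 28
k=4,j=2: c = 28+8 = 36
k=4,j=3: c = 36+12 = 48
k=4,j=4: c = 48+16 = 64
k=5,j=1: c = 64+5 = 69
k=5,j=2: c = 69+10 = 79
k=5,j=3: c = 79+15 = 94
k=5,j=4: c = 94+20 = 114
k=5,j=5: c = 114+25 = 139

139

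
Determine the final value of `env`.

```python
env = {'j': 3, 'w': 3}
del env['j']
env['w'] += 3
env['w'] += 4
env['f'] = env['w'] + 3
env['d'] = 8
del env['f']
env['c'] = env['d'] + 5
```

{'w': 10, 'd': 8, 'c': 13}

del 'j' → {'w': 3}
env['w'] = 3+3 = 6 → {'w': 6}
env['w'] = 6+4 = 10 → {'w': 10}
env['f'] = env['w']+3 = 13 → {'w': 10, 'f': 13}
env['d'] = 8 → {'w': 10, 'f': 13, 'd': 8}
del 'f' → {'w': 10, 'd': 8}
env['c'] = env['d']+5 = 13 → {'w': 10, 'd': 8, 'c': 13}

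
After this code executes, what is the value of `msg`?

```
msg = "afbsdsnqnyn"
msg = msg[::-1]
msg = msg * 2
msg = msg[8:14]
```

'bfanyn'

reverse → 'nynqnsdsbfa'
repeat ×2 → 'nynqnsdsbfanynqnsdsbfa'
slice [8:14] → 'bfanyn'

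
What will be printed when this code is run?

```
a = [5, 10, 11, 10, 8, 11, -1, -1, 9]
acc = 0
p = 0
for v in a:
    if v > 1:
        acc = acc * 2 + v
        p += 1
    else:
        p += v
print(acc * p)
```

4795

v=5: >1, acc = 0*2+5 = 5; p=1
v=10: >1, acc = 5*2+10 = 20; p=2
v=11: >1, acc = 20*2+11 = 51; p=3
v=10: >1, acc = 51*2+10 = 112; p=4
v=8: >1, acc = 112*2+8 = 232; p=5
v=11: >1, acc = 232*2+11 = 475; p=6
v=-1: not >1; p=5
v=-1: not >1; p=4
v=9: >1, acc = 475*2+9 = 959; p=5
acc*p = 959*5 = 4795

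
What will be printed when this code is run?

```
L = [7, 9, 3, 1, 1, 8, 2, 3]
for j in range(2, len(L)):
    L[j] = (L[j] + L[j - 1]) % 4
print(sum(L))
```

24

j=2: L[2] = (3+9)%4 = 0 → [7, 9, 0, 1, 1, 8, 2, 3]
j=3: L[3] = (1+0)%4 = 1 → [7, 9, 0, 1, 1, 8, 2, 3]
j=4: L[4] = (1+1)%4 = 2 → [7, 9, 0, 1, 2, 8, 2, 3]
j=5: L[5] = (8+2)%4 = 2 → [7, 9, 0, 1, 2, 2, 2, 3]
j=6: L[6] = (2+2)%4 = 0 → [7, 9, 0, 1, 2, 2, 0, 3]
j=7: L[7] = (3+0)%4 = 3 → [7, 9, 0, 1, 2, 2, 0, 3]
sum = 24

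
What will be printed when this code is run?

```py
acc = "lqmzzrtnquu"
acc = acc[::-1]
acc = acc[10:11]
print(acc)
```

l

reverse → 'uuqntrzzmql'
slice [10:11] → 'l'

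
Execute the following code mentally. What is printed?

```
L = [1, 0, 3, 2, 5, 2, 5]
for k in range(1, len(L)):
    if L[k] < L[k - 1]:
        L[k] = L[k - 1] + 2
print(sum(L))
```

33

k=1: 0<1, L[1] = 1+2 = 3 → [1, 3, 3, 2, 5, 2, 5]
k=2: 3>=3, unchanged → [1, 3, 3, 2, 5, 2, 5]
k=3: 2<3, L[3] = 3+2 = 5 → [1, 3, 3, 5, 5, 2, 5]
k=4: 5>=5, unchanged → [1, 3, 3, 5, 5, 2, 5]
k=5: 2<5, L[5] = 5+2 = 7 → [1, 3, 3, 5, 5, 7, 5]
k=6: 5<7, L[6] = 7+2 = 9 → [1, 3, 3, 5, 5, 7, 9]
sum = 33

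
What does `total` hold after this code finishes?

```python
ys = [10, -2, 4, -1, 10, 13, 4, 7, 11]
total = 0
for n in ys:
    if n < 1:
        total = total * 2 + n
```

-5

n=10: not <1
n=-2: <1, total = 0*2+(-2) = -2
n=4: not <1
n=-1: <1, total = (-2)*2+(-1) = -5
n=10: not <1
n=13: not <1
n=4: not <1
n=7: not <1
n=11: not <1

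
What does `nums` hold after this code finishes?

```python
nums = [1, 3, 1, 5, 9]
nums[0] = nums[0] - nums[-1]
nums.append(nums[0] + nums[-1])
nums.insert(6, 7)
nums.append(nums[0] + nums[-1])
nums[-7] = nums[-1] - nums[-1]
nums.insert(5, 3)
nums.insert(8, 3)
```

nums[0] = nums[0]-nums[-1] = 1-9 = -8 → [-8, 3, 1, 5, 9]
append nums[0]+nums[-1] = (-8)+9 = 1 → [-8, 3, 1, 5, 9, 1]
insert 7 at 6 → [-8, 3, 1, 5, 9, 1, 7]
append nums[0]+nums[-1] = (-8)+7 = -1 → [-8, 3, 1, 5, 9, 1, 7, -1]
nums[-7] = nums[-1]-nums[-1] = (-1)-(-1) = 0 → [-8, 0, 1, 5, 9, 1, 7, -1]
insert 3 at 5 → [-8, 0, 1, 5, 9, 3, 1, 7, -1]
insert 3 at 8 → [-8, 0, 1, 5, 9, 3, 1, 7, 3, -1]

[-8, 0, 1, 5, 9, 3, 1, 7, 3, -1]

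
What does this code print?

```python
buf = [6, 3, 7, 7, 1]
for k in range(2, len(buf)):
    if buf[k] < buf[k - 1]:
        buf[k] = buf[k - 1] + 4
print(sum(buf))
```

k=2: 7>=3, unchanged → [6, 3, 7, 7, 1]
k=3: 7>=7, unchanged → [6, 3, 7, 7, 1]
k=4: 1<7, buf[4] = 7+4 = 11 → [6, 3, 7, 7, 11]
sum = 34

34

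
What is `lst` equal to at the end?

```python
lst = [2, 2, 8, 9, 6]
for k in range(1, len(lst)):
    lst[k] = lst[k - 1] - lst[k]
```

[2, 0, -8, -17, -23]

k=1: lst[1] = 2-2 = 0 → [2, 0, 8, 9, 6]
k=2: lst[2] = 0-8 = -8 → [2, 0, -8, 9, 6]
k=3: lst[3] = (-8)-9 = -17 → [2, 0, -8, -17, 6]
k=4: lst[4] = (-17)-6 = -23 → [2, 0, -8, -17, -23]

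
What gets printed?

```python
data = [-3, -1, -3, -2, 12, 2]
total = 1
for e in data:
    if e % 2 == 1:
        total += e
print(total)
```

e=-3: odd, total = 1+(-3) = -2
e=-1: odd, total = (-2)+(-1) = -3
e=-3: odd, total = (-3)+(-3) = -6
e=-2: not odd
e=12: not odd
e=2: not odd

-6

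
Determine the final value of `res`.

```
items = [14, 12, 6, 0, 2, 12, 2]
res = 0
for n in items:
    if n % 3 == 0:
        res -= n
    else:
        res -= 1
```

n=14: not %3==0, res = 0-1 = -1
n=12: %3==0, res = (-1)-12 = -13
n=6: %3==0, res = (-13)-6 = -19
n=0: %3==0, res = (-19)-0 = -19
n=2: not %3==0, res = (-19)-1 = -20
n=12: %3==0, res = (-20)-12 = -32
n=2: not %3==0, res = (-32)-1 = -33

-33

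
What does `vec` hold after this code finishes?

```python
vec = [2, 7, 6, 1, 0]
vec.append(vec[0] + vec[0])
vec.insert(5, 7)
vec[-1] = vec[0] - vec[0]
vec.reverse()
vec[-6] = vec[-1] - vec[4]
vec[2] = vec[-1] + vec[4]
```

append vec[0]+vec[0] = 2+2 = 4 → [2, 7, 6, 1, 0, 4]
insert 7 at 5 → [2, 7, 6, 1, 0, 7, 4]
vec[-1] = vec[0]-vec[0] = 2-2 = 0 → [2, 7, 6, 1, 0, 7, 0]
reverse → [0, 7, 0, 1, 6, 7, 2]
vec[-6] = vec[-1]-vec[4] = 2-6 = -4 → [0, -4, 0, 1, 6, 7, 2]
vec[2] = vec[-1]+vec[4] = 2+6 = 8 → [0, -4, 8, 1, 6, 7, 2]

[0, -4, 8, 1, 6, 7, 2]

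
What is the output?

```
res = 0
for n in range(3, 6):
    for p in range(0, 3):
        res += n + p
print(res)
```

n=3,p=0: res = 0+3 = 3
n=3,p=1: res = 3+4 = 7
n=3,p=2: res = 7+5 = 12
n=4,p=0: res = 12+4 = 16
n=4,p=1: res = 16+5 = 21
n=4,p=2: res = 21+6 = 27
n=5,p=0: res = 27+5 = 32
n=5,p=1: res = 32+6 = 38
n=5,p=2: res = 38+7 = 45

45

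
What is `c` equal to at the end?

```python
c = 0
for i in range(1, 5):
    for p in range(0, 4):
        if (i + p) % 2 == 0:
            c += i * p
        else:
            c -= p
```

16

i=1,p=0: odd sum, c = 0-0 = 0
i=1,p=1: even sum, c = 0+1 = 1
i=1,p=2: odd sum, c = 1-2 = -1
i=1,p=3: even sum, c = (-1)+3 = 2
i=2,p=0: even sum, c = 2+0 = 2
i=2,p=1: odd sum, c = 2-1 = 1
i=2,p=2: even sum, c = 1+4 = 5
i=2,p=3: odd sum, c = 5-3 = 2
i=3,p=0: odd sum, c = 2-0 = 2
i=3,p=1: even sum, c = 2+3 = 5
i=3,p=2: odd sum, c = 5-2 = 3
i=3,p=3: even sum, c = 3+9 = 12
i=4,p=0: even sum, c = 12+0 = 12
i=4,p=1: odd sum, c = 12-1 = 11
i=4,p=2: even sum, c = 11+8 = 19
i=4,p=3: odd sum, c = 19-3 = 16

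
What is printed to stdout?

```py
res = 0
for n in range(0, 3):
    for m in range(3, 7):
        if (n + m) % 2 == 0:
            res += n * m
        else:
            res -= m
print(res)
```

2

n=0,m=3: odd sum, res = 0-3 = -3
n=0,m=4: even sum, res = (-3)+0 = -3
n=0,m=5: odd sum, res = (-3)-5 = -8
n=0,m=6: even sum, res = (-8)+0 = -8
n=1,m=3: even sum, res = (-8)+3 = -5
n=1,m=4: odd sum, res = (-5)-4 = -9
n=1,m=5: even sum, res = (-9)+5 = -4
n=1,m=6: odd sum, res = (-4)-6 = -10
n=2,m=3: odd sum, res = (-10)-3 = -13
n=2,m=4: even sum, res = (-13)+8 = -5
n=2,m=5: odd sum, res = (-5)-5 = -10
n=2,m=6: even sum, res = (-10)+12 = 2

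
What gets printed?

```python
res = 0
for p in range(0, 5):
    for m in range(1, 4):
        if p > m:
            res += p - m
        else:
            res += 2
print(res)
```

28

p=0,m=1: not 0>1, res = 0+2 = 2
p=0,m=2: not 0>2, res = 2+2 = 4
p=0,m=3: not 0>3, res = 4+2 = 6
p=1,m=1: not 1>1, res = 6+2 = 8
p=1,m=2: not 1>2, res = 8+2 = 10
p=1,m=3: not 1>3, res = 10+2 = 12
p=2,m=1: 2>1, res = 12+1 = 13
p=2,m=2: not 2>2, res = 13+2 = 15
p=2,m=3: not 2>3, res = 15+2 = 17
p=3,m=1: 3>1, res = 17+2 = 19
p=3,m=2: 3>2, res = 19+1 = 20
p=3,m=3: not 3>3, res = 20+2 = 22
p=4,m=1: 4>1, res = 22+3 = 25
p=4,m=2: 4>2, res = 25+2 = 27
p=4,m=3: 4>3, res = 27+1 = 28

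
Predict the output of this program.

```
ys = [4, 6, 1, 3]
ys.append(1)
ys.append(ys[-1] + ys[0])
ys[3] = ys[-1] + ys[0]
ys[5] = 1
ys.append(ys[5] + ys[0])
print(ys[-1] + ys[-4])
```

append 1 → [4, 6, 1, 3, 1]
append ys[-1]+ys[0] = 1+4 = 5 → [4, 6, 1, 3, 1, 5]
ys[3] = ys[-1]+ys[0] = 5+4 = 9 → [4, 6, 1, 9, 1, 5]
ys[5] = 1 → [4, 6, 1, 9, 1, 1]
append ys[5]+ys[0] = 1+4 = 5 → [4, 6, 1, 9, 1, 1, 5]
ys[-1]+ys[-4] = 5+9 = 14

14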